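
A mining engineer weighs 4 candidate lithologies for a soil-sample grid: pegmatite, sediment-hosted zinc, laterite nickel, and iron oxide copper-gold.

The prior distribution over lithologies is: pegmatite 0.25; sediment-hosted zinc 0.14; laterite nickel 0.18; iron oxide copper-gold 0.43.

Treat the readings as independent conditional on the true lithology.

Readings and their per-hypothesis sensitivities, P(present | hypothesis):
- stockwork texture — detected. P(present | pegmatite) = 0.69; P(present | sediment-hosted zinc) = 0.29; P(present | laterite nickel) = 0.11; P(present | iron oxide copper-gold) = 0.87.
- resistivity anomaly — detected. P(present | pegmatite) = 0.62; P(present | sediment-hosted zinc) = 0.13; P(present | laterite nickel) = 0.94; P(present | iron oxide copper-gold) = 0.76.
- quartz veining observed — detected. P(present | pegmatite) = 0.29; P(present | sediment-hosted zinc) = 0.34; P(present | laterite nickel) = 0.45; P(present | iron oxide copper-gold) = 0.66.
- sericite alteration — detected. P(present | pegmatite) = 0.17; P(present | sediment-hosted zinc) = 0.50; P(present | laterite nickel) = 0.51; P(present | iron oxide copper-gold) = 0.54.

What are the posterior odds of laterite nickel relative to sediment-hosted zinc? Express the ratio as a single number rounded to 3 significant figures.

Unnormalized posterior weight (prior times the reading likelihoods) for each of the two hypotheses:
  laterite nickel: 0.18 × 0.11 × 0.94 × 0.45 × 0.51 = 0.0042715
  sediment-hosted zinc: 0.14 × 0.29 × 0.13 × 0.34 × 0.50 = 0.00089726
Odds(laterite nickel : sediment-hosted zinc) = 0.0042715 / 0.00089726 ≈ 4.76.

4.76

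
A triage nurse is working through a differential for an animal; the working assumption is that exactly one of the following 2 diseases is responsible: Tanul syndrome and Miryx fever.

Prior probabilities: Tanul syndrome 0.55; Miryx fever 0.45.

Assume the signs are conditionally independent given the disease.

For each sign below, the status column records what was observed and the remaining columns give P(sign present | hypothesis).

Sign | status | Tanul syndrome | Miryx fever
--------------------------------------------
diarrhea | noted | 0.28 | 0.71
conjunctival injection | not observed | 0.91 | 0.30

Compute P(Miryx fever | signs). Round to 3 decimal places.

0.942

Multiply each prior by the joint likelihood of the sign pattern (using 1 − P(present | H) for each absent sign):
  Tanul syndrome: 0.55 × 0.28 × (1 − 0.91) = 0.01386
  Miryx fever: 0.45 × 0.71 × (1 − 0.30) = 0.22365
Normalizing constant Z = 0.01386 + 0.22365 = 0.23751.
P(Miryx fever | evidence) = 0.22365 / 0.23751 ≈ 0.942.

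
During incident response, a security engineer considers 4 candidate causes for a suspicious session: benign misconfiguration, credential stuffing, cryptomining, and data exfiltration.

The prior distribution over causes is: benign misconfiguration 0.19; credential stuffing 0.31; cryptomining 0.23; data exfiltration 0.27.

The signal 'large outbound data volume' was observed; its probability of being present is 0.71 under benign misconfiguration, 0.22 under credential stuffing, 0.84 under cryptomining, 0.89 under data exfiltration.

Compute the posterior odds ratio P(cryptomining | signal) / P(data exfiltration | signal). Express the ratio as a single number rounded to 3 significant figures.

Posterior odds equal prior odds times the likelihood ratio; only the two competing hypotheses matter.
  cryptomining: 0.23 × 0.84 = 0.1932
  data exfiltration: 0.27 × 0.89 = 0.2403
Posterior odds = 0.1932 / 0.2403 ≈ 0.804.

0.804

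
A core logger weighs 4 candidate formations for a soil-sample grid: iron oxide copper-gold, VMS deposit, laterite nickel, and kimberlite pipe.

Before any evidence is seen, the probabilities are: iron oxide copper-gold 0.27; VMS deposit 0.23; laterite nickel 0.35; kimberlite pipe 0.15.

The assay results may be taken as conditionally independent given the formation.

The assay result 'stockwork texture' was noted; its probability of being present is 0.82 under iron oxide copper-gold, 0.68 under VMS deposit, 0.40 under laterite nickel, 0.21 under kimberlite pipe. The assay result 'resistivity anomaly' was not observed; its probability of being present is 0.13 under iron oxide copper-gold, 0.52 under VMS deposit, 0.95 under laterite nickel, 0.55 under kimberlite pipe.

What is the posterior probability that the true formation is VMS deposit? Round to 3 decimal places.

Multiply each prior by the joint likelihood of the assay result pattern (using 1 − P(present | H) for each absent assay result):
  iron oxide copper-gold: 0.27 × 0.82 × (1 − 0.13) = 0.19262
  VMS deposit: 0.23 × 0.68 × (1 − 0.52) = 0.075072
  laterite nickel: 0.35 × 0.40 × (1 − 0.95) = 0.007
  kimberlite pipe: 0.15 × 0.21 × (1 − 0.55) = 0.014175
The unnormalized weights sum to 0.28887.
P(VMS deposit | evidence) = 0.075072 / 0.28887 ≈ 0.260.

0.260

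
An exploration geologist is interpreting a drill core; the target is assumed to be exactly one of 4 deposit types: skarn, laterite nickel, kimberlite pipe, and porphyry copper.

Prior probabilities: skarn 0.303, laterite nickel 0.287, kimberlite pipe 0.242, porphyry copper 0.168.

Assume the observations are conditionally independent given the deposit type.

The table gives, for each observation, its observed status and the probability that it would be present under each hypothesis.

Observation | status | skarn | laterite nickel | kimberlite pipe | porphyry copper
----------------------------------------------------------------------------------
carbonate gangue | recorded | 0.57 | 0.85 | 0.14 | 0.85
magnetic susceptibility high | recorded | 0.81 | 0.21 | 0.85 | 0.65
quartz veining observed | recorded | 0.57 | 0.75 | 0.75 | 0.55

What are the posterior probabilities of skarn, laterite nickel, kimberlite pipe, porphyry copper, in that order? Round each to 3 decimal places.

0.418, 0.201, 0.113, 0.268

By Bayes' rule with conditional independence, the unnormalized weight for each hypothesis is prior × ∏ likelihoods:
  skarn: 0.303 × 0.57 × 0.81 × 0.57 = 0.07974
  laterite nickel: 0.287 × 0.85 × 0.21 × 0.75 = 0.038422
  kimberlite pipe: 0.242 × 0.14 × 0.85 × 0.75 = 0.021598
  porphyry copper: 0.168 × 0.85 × 0.65 × 0.55 = 0.051051
The unnormalized weights sum to 0.19081.
P(skarn | evidence) = 0.07974 / 0.19081 ≈ 0.418
P(laterite nickel | evidence) = 0.038422 / 0.19081 ≈ 0.201
P(kimberlite pipe | evidence) = 0.021598 / 0.19081 ≈ 0.113
P(porphyry copper | evidence) = 0.051051 / 0.19081 ≈ 0.268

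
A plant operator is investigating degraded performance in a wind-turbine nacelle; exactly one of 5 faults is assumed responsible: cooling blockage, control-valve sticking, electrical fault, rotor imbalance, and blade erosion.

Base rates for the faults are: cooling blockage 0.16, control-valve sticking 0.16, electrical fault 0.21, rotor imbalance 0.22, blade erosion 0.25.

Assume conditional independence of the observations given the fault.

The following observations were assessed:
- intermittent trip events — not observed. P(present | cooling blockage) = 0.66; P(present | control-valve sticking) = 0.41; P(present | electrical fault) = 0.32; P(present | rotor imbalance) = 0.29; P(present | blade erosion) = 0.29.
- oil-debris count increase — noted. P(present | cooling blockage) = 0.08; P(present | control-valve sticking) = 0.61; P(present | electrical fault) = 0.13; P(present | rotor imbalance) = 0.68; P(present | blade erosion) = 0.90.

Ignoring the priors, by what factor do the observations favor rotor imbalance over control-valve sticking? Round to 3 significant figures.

1.34

The Bayes factor is the ratio of the joint likelihoods of the evidence pattern under the two hypotheses (using 1 − P(present | H) for each absent observation).
  rotor imbalance: (1 − 0.29) × 0.68 = 0.4828
  control-valve sticking: (1 − 0.41) × 0.61 = 0.3599
Bayes factor = 0.4828 / 0.3599 ≈ 1.34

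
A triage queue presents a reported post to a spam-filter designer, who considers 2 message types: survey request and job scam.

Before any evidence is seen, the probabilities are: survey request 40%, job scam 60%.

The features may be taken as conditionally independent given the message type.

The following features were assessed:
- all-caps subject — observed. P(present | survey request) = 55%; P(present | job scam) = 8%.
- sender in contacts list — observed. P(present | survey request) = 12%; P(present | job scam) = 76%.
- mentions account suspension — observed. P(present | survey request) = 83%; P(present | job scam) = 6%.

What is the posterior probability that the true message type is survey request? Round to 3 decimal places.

0.909

For each hypothesis, the unnormalized posterior weight is prior × product of the feature likelihoods:
  survey request: 0.40 × 0.55 × 0.12 × 0.83 = 0.021912
  job scam: 0.60 × 0.08 × 0.76 × 0.06 = 0.0021888
Normalizing constant Z = 0.021912 + 0.0021888 = 0.024101.
P(survey request | evidence) = 0.021912 / 0.024101 ≈ 0.909.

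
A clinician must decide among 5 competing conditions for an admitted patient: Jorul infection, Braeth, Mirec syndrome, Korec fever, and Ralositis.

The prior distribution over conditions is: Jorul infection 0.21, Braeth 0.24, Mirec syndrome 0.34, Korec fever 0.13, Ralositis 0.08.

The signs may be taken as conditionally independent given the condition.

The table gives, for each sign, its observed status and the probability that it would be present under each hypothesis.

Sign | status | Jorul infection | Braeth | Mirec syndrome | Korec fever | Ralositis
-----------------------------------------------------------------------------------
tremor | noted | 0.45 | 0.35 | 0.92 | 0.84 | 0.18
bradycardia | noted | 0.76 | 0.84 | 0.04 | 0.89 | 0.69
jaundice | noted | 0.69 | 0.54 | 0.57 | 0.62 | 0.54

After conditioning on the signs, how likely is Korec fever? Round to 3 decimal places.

By Bayes' rule with conditional independence, the unnormalized weight for each hypothesis is prior × ∏ likelihoods:
  Jorul infection: 0.21 × 0.45 × 0.76 × 0.69 = 0.049556
  Braeth: 0.24 × 0.35 × 0.84 × 0.54 = 0.038102
  Mirec syndrome: 0.34 × 0.92 × 0.04 × 0.57 = 0.0071318
  Korec fever: 0.13 × 0.84 × 0.89 × 0.62 = 0.060257
  Ralositis: 0.08 × 0.18 × 0.69 × 0.54 = 0.0053654
The unnormalized weights sum to 0.16041.
P(Korec fever | evidence) = 0.060257 / 0.16041 ≈ 0.376.

0.376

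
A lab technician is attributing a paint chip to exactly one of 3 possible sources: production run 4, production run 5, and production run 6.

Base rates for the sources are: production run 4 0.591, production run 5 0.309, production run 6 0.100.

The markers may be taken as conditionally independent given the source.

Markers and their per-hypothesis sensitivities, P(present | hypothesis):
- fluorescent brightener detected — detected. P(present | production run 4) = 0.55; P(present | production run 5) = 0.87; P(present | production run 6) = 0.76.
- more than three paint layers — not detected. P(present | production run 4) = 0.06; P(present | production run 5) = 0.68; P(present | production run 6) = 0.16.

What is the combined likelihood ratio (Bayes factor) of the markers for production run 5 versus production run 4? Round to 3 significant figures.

The Bayes factor is the ratio of the joint likelihoods of the marker pattern under the two hypotheses (using 1 − P(present | H) for each absent marker).
  production run 5: 0.87 × (1 − 0.68) = 0.2784
  production run 4: 0.55 × (1 − 0.06) = 0.517
Bayes factor = 0.2784 / 0.517 ≈ 0.538

0.538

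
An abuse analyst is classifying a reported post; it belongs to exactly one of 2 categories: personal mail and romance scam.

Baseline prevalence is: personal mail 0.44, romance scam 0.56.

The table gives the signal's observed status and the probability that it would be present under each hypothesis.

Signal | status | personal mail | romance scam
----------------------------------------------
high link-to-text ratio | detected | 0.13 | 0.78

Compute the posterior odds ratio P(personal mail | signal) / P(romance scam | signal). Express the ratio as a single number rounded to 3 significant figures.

Posterior odds equal prior odds times the likelihood ratio; only the two competing hypotheses matter.
  personal mail: 0.44 × 0.13 = 0.0572
  romance scam: 0.56 × 0.78 = 0.4368
Odds(personal mail : romance scam) = 0.0572 / 0.4368 ≈ 0.131.

0.131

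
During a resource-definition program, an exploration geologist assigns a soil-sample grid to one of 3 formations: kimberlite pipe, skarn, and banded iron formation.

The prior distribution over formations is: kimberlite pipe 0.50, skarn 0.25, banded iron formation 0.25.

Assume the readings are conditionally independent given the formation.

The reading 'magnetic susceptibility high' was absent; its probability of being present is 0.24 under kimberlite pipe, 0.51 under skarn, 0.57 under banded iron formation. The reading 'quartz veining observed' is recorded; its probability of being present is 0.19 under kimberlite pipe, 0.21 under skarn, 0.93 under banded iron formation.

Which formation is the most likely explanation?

banded iron formation

Multiply each prior by the joint likelihood of the reading pattern (using 1 − P(present | H) for each absent reading):
  kimberlite pipe: 0.50 × (1 − 0.24) × 0.19 = 0.0722
  skarn: 0.25 × (1 − 0.51) × 0.21 = 0.025725
  banded iron formation: 0.25 × (1 − 0.57) × 0.93 = 0.099975
Marginal likelihood of the evidence = 0.1979.
P(kimberlite pipe | evidence) ≈ 0.0722 / 0.1979 ≈ 0.365
P(skarn | evidence) ≈ 0.025725 / 0.1979 ≈ 0.130
P(banded iron formation | evidence) ≈ 0.099975 / 0.1979 ≈ 0.505
The largest is 0.505, so banded iron formation is most probable.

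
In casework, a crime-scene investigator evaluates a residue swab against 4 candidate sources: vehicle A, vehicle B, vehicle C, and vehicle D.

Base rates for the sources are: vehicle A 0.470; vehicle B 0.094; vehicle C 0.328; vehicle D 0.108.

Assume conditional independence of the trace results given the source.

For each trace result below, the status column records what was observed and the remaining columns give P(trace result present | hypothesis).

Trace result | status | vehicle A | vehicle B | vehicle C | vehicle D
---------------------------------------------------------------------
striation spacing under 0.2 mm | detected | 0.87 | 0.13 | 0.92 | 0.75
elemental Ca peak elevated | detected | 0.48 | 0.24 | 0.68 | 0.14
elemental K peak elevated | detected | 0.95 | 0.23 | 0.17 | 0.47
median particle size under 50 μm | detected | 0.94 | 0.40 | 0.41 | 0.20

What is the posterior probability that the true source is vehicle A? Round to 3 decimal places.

Multiply each prior by the joint likelihood of the trace result pattern:
  vehicle A: 0.470 × 0.87 × 0.48 × 0.95 × 0.94 = 0.17527
  vehicle B: 0.094 × 0.13 × 0.24 × 0.23 × 0.40 = 0.00026982
  vehicle C: 0.328 × 0.92 × 0.68 × 0.17 × 0.41 = 0.014302
  vehicle D: 0.108 × 0.75 × 0.14 × 0.47 × 0.20 = 0.001066
The unnormalized weights sum to 0.19091.
P(vehicle A | evidence) = 0.17527 / 0.19091 ≈ 0.918.

0.918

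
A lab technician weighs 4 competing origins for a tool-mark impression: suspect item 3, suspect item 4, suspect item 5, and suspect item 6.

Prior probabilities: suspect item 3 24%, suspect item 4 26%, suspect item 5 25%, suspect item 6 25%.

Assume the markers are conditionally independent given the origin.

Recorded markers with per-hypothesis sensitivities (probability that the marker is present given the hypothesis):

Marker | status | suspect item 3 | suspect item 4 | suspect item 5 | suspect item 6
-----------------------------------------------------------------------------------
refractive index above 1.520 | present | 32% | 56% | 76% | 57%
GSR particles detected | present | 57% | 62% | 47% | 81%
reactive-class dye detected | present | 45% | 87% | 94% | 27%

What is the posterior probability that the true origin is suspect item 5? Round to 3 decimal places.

Multiply each prior by the joint likelihood of the marker pattern:
  suspect item 3: 0.24 × 0.32 × 0.57 × 0.45 = 0.019699
  suspect item 4: 0.26 × 0.56 × 0.62 × 0.87 = 0.078537
  suspect item 5: 0.25 × 0.76 × 0.47 × 0.94 = 0.083942
  suspect item 6: 0.25 × 0.57 × 0.81 × 0.27 = 0.031165
The unnormalized weights sum to 0.21334.
P(suspect item 5 | evidence) = 0.083942 / 0.21334 ≈ 0.393.

0.393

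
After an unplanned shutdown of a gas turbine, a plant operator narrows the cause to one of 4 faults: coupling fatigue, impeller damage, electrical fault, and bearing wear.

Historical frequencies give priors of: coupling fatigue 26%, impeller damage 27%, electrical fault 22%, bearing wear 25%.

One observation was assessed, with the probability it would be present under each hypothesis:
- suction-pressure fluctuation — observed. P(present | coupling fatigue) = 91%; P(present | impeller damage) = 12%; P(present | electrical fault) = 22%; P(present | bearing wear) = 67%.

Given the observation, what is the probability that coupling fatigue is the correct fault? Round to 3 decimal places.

For each hypothesis, the unnormalized posterior weight is prior × likelihood:
  coupling fatigue: 0.26 × 0.91 = 0.2366
  impeller damage: 0.27 × 0.12 = 0.0324
  electrical fault: 0.22 × 0.22 = 0.0484
  bearing wear: 0.25 × 0.67 = 0.1675
The unnormalized weights sum to 0.4849.
P(coupling fatigue | evidence) = 0.2366 / 0.4849 ≈ 0.488.

0.488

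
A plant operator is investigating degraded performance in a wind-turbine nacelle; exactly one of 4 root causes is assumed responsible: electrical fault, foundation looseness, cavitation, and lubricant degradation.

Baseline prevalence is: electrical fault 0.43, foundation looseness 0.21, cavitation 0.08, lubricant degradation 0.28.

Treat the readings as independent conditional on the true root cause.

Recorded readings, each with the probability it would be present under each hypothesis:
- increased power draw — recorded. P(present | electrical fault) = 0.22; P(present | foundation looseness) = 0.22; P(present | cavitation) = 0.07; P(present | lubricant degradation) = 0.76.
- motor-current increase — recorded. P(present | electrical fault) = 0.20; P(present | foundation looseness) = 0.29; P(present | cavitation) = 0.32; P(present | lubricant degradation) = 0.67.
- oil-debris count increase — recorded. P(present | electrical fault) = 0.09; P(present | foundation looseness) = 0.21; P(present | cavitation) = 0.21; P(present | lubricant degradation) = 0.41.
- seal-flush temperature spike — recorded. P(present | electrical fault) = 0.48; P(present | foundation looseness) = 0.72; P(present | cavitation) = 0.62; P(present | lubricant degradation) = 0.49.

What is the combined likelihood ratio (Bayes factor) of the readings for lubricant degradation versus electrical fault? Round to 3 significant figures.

The Bayes factor is the ratio of the joint likelihoods of the reading pattern under the two hypotheses.
  lubricant degradation: 0.76 × 0.67 × 0.41 × 0.49 = 0.1023
  electrical fault: 0.22 × 0.20 × 0.09 × 0.48 = 0.0019008
Bayes factor = 0.1023 / 0.0019008 ≈ 53.8

53.8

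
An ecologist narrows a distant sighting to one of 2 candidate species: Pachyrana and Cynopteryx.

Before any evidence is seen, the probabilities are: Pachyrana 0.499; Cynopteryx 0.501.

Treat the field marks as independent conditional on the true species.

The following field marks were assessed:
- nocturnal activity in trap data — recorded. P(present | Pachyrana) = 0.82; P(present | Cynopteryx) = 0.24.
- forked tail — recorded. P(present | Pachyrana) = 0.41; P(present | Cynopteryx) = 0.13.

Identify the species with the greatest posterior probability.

Pachyrana

Multiply each prior by the joint likelihood of the field mark pattern:
  Pachyrana: 0.499 × 0.82 × 0.41 = 0.16776
  Cynopteryx: 0.501 × 0.24 × 0.13 = 0.015631
The unnormalized weights sum to 0.1834.
P(Pachyrana | evidence) ≈ 0.16776 / 0.1834 ≈ 0.915
P(Cynopteryx | evidence) ≈ 0.015631 / 0.1834 ≈ 0.085
The largest is 0.915, so Pachyrana is most probable.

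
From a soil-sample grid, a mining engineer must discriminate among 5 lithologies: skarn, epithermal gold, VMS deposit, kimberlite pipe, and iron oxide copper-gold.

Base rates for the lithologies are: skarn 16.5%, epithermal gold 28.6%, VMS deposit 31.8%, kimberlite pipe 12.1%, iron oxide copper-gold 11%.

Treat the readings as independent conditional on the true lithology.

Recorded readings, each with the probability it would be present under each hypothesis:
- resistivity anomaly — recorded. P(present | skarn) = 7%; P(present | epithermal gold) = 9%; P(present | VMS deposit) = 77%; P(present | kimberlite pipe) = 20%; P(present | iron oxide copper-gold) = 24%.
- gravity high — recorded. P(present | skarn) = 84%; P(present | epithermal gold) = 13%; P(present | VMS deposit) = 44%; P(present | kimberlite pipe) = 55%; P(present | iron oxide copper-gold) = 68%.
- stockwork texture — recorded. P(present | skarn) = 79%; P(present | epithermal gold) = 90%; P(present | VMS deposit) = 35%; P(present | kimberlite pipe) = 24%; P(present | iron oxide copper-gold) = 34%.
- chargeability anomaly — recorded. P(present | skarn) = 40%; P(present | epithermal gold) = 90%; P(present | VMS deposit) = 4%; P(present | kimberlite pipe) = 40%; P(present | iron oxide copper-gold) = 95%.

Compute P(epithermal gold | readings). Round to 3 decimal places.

0.189

Multiply each prior by the joint likelihood of the reading pattern:
  skarn: 0.165 × 0.07 × 0.84 × 0.79 × 0.40 = 0.0030658
  epithermal gold: 0.286 × 0.09 × 0.13 × 0.90 × 0.90 = 0.0027104
  VMS deposit: 0.318 × 0.77 × 0.44 × 0.35 × 0.04 = 0.0015083
  kimberlite pipe: 0.121 × 0.20 × 0.55 × 0.24 × 0.40 = 0.0012778
  iron oxide copper-gold: 0.110 × 0.24 × 0.68 × 0.34 × 0.95 = 0.0057985
Marginal likelihood of the evidence = 0.014361.
P(epithermal gold | evidence) = 0.0027104 / 0.014361 ≈ 0.189.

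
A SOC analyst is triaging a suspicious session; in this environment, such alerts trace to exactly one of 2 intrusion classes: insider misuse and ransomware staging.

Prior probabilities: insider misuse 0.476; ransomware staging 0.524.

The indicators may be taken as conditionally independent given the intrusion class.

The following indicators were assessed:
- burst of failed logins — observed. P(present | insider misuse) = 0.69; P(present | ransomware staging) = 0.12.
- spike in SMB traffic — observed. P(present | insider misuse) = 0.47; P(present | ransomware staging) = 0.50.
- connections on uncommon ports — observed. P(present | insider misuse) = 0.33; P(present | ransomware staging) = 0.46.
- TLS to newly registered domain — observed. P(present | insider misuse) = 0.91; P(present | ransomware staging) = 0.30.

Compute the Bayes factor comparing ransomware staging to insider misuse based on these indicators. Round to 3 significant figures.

0.0850

Take the product of per-indicator likelihoods under each hypothesis, then divide.
  ransomware staging: 0.12 × 0.50 × 0.46 × 0.30 = 0.00828
  insider misuse: 0.69 × 0.47 × 0.33 × 0.91 = 0.097387
Bayes factor = 0.00828 / 0.097387 ≈ 0.0850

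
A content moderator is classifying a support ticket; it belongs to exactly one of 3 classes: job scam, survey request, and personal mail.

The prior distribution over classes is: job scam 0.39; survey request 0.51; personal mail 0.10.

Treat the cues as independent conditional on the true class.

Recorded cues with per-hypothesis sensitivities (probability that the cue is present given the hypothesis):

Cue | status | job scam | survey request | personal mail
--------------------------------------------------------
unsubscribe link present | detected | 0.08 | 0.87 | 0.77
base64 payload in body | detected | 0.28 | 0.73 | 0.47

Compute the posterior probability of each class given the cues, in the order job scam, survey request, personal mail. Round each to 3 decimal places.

Multiply each prior by the joint likelihood of the cue pattern:
  job scam: 0.39 × 0.08 × 0.28 = 0.008736
  survey request: 0.51 × 0.87 × 0.73 = 0.3239
  personal mail: 0.10 × 0.77 × 0.47 = 0.03619
The unnormalized weights sum to 0.36883.
P(job scam | evidence) = 0.008736 / 0.36883 ≈ 0.024
P(survey request | evidence) = 0.3239 / 0.36883 ≈ 0.878
P(personal mail | evidence) = 0.03619 / 0.36883 ≈ 0.098

0.024, 0.878, 0.098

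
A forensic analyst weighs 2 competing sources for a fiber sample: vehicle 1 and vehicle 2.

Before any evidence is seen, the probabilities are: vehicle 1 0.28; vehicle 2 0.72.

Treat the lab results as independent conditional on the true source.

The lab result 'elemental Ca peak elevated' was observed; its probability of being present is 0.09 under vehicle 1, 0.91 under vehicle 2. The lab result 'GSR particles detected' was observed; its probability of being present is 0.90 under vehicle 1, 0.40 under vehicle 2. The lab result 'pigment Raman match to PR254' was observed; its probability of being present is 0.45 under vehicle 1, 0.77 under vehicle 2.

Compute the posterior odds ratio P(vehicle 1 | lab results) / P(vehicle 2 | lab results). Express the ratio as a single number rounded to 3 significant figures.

Posterior odds equal prior odds times the likelihood ratio; only the two competing hypotheses matter.
  vehicle 1: 0.28 × 0.09 × 0.90 × 0.45 = 0.010206
  vehicle 2: 0.72 × 0.91 × 0.40 × 0.77 = 0.2018
Odds(vehicle 1 : vehicle 2) = 0.010206 / 0.2018 ≈ 0.0506.

0.0506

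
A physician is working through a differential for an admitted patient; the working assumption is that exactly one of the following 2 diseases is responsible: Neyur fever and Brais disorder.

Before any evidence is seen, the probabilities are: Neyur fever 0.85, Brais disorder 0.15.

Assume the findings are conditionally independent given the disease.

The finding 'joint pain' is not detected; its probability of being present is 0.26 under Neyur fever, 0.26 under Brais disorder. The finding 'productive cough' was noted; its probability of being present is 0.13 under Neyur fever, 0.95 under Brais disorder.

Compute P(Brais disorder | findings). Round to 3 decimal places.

0.563

For each hypothesis, the unnormalized posterior weight is prior × product of the finding likelihoods (using 1 − P(present | H) for each absent finding):
  Neyur fever: 0.85 × (1 − 0.26) × 0.13 = 0.08177
  Brais disorder: 0.15 × (1 − 0.26) × 0.95 = 0.10545
Normalizing constant Z = 0.08177 + 0.10545 = 0.18722.
P(Brais disorder | evidence) = 0.10545 / 0.18722 ≈ 0.563.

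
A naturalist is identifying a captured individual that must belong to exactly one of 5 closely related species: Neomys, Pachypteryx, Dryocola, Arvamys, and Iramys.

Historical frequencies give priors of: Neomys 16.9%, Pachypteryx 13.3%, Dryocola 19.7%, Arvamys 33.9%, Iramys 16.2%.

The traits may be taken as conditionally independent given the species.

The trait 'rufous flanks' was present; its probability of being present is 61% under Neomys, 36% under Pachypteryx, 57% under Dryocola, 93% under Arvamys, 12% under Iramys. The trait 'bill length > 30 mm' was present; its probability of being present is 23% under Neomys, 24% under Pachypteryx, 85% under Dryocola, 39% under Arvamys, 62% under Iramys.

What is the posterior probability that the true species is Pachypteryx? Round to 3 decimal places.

For each hypothesis, the unnormalized posterior weight is prior × product of the trait likelihoods:
  Neomys: 0.169 × 0.61 × 0.23 = 0.023711
  Pachypteryx: 0.133 × 0.36 × 0.24 = 0.011491
  Dryocola: 0.197 × 0.57 × 0.85 = 0.095447
  Arvamys: 0.339 × 0.93 × 0.39 = 0.12296
  Iramys: 0.162 × 0.12 × 0.62 = 0.012053
The unnormalized weights sum to 0.26566.
P(Pachypteryx | evidence) = 0.011491 / 0.26566 ≈ 0.043.

0.043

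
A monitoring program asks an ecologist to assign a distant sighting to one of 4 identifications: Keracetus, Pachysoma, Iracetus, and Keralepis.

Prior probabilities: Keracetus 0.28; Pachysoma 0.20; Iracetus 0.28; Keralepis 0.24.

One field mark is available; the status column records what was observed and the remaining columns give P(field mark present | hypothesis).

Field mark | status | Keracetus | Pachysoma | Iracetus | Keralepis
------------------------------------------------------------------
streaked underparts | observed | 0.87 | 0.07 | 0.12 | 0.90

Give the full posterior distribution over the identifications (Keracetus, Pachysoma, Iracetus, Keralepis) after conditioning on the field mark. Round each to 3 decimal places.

0.480, 0.028, 0.066, 0.426

By Bayes' rule, the unnormalized weight for each hypothesis is prior × likelihood:
  Keracetus: 0.28 × 0.87 = 0.2436
  Pachysoma: 0.20 × 0.07 = 0.014
  Iracetus: 0.28 × 0.12 = 0.0336
  Keralepis: 0.24 × 0.90 = 0.216
Normalizing constant Z = 0.2436 + 0.014 + 0.0336 + 0.216 = 0.5072.
P(Keracetus | evidence) = 0.2436 / 0.5072 ≈ 0.480
P(Pachysoma | evidence) = 0.014 / 0.5072 ≈ 0.028
P(Iracetus | evidence) = 0.0336 / 0.5072 ≈ 0.066
P(Keralepis | evidence) = 0.216 / 0.5072 ≈ 0.426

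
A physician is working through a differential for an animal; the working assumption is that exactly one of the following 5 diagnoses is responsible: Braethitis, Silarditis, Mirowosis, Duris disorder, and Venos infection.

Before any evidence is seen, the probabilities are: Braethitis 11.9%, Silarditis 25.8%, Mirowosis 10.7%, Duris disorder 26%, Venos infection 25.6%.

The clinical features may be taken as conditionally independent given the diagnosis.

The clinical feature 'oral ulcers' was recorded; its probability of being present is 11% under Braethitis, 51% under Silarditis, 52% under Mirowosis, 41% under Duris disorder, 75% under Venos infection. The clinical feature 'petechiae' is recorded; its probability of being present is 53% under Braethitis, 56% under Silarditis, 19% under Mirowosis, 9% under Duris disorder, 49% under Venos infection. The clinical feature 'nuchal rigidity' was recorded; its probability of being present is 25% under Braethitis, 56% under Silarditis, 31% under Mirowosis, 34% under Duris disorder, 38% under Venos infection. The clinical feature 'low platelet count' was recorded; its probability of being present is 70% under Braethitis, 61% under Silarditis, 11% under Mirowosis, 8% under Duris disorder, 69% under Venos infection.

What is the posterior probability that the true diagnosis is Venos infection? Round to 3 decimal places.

Multiply each prior by the joint likelihood of the clinical feature pattern:
  Braethitis: 0.119 × 0.11 × 0.53 × 0.25 × 0.70 = 0.0012141
  Silarditis: 0.258 × 0.51 × 0.56 × 0.56 × 0.61 = 0.025171
  Mirowosis: 0.107 × 0.52 × 0.19 × 0.31 × 0.11 = 0.00036049
  Duris disorder: 0.260 × 0.41 × 0.09 × 0.34 × 0.08 = 0.00026096
  Venos infection: 0.256 × 0.75 × 0.49 × 0.38 × 0.69 = 0.024668
Marginal likelihood of the evidence = 0.051674.
P(Venos infection | evidence) = 0.024668 / 0.051674 ≈ 0.477.

0.477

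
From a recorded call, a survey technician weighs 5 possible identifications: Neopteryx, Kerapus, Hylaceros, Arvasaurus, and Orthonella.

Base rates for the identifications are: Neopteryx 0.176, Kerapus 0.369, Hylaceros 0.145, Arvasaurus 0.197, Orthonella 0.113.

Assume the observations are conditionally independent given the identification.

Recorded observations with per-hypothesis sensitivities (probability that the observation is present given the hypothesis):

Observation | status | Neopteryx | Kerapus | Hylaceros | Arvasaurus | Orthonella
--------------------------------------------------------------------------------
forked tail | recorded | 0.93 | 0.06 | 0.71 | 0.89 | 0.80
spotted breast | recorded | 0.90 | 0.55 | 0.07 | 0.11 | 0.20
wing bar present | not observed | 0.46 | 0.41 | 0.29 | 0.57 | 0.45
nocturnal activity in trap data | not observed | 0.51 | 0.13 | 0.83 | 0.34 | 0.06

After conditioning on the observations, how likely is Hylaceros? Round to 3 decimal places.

For each hypothesis, the unnormalized posterior weight is prior × product of the observation likelihoods (using 1 − P(present | H) for each absent observation):
  Neopteryx: 0.176 × 0.93 × 0.90 × (1 − 0.46) × (1 − 0.51) = 0.038979
  Kerapus: 0.369 × 0.06 × 0.55 × (1 − 0.41) × (1 − 0.13) = 0.0062505
  Hylaceros: 0.145 × 0.71 × 0.07 × (1 − 0.29) × (1 − 0.83) = 0.00086982
  Arvasaurus: 0.197 × 0.89 × 0.11 × (1 − 0.57) × (1 − 0.34) = 0.0054735
  Orthonella: 0.113 × 0.80 × 0.20 × (1 − 0.45) × (1 − 0.06) = 0.0093474
Marginal likelihood of the evidence = 0.06092.
P(Hylaceros | evidence) = 0.00086982 / 0.06092 ≈ 0.014.

0.014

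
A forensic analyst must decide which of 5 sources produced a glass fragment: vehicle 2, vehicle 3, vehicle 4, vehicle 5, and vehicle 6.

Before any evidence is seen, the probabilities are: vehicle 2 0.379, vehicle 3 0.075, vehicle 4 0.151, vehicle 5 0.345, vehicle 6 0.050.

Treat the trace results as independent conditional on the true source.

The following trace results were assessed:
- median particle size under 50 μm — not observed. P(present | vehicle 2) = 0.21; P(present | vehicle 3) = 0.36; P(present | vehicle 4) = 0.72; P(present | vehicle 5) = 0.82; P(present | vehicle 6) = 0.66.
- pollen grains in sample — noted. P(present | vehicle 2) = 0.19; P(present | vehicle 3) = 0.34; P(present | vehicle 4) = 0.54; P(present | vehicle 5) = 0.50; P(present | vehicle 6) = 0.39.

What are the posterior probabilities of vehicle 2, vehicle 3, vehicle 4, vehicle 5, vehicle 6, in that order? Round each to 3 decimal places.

Multiply each prior by the joint likelihood of the trace result pattern (using 1 − P(present | H) for each absent trace result):
  vehicle 2: 0.379 × (1 − 0.21) × 0.19 = 0.056888
  vehicle 3: 0.075 × (1 − 0.36) × 0.34 = 0.01632
  vehicle 4: 0.151 × (1 − 0.72) × 0.54 = 0.022831
  vehicle 5: 0.345 × (1 − 0.82) × 0.50 = 0.03105
  vehicle 6: 0.050 × (1 − 0.66) × 0.39 = 0.00663
Normalizing constant Z = 0.056888 + 0.01632 + 0.022831 + 0.03105 + 0.00663 = 0.13372.
P(vehicle 2 | evidence) = 0.056888 / 0.13372 ≈ 0.425
P(vehicle 3 | evidence) = 0.01632 / 0.13372 ≈ 0.122
P(vehicle 4 | evidence) = 0.022831 / 0.13372 ≈ 0.171
P(vehicle 5 | evidence) = 0.03105 / 0.13372 ≈ 0.232
P(vehicle 6 | evidence) = 0.00663 / 0.13372 ≈ 0.050

0.425, 0.122, 0.171, 0.232, 0.050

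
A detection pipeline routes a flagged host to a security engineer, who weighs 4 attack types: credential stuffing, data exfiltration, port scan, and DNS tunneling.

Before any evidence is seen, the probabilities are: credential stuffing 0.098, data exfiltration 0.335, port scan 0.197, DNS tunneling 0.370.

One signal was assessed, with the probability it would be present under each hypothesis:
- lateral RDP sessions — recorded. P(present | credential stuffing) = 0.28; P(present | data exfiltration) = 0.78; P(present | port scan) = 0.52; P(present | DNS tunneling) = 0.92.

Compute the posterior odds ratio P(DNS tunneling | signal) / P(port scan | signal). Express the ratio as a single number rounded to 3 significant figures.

3.32

Unnormalized posterior weight (prior times the signal likelihood) for each of the two hypotheses:
  DNS tunneling: 0.370 × 0.92 = 0.3404
  port scan: 0.197 × 0.52 = 0.10244
Posterior odds = 0.3404 / 0.10244 ≈ 3.32.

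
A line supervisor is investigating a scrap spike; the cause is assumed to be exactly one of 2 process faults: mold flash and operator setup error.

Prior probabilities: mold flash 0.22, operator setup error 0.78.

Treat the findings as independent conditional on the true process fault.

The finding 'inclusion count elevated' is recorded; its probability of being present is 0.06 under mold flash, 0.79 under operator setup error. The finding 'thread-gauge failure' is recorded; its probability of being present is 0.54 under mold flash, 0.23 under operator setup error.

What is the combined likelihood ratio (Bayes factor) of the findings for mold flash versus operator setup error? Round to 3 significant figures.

0.178

Joint likelihood of the evidence pattern under each hypothesis:
  mold flash: 0.06 × 0.54 = 0.0324
  operator setup error: 0.79 × 0.23 = 0.1817
Bayes factor = 0.0324 / 0.1817 ≈ 0.178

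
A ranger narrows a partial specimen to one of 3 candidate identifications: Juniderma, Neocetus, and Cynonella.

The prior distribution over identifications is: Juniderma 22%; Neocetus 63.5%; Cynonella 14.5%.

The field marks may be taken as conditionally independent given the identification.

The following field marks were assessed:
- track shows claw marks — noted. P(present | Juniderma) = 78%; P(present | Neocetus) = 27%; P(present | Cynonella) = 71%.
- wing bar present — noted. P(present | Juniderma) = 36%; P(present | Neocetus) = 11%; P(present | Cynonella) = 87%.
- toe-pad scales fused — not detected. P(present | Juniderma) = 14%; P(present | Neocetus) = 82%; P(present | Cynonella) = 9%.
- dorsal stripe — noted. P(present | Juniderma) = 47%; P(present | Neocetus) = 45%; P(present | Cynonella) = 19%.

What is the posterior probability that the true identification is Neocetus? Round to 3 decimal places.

Multiply each prior by the joint likelihood of the field mark pattern (using 1 − P(present | H) for each absent field mark):
  Juniderma: 0.220 × 0.78 × 0.36 × (1 − 0.14) × 0.47 = 0.02497
  Neocetus: 0.635 × 0.27 × 0.11 × (1 − 0.82) × 0.45 = 0.0015276
  Cynonella: 0.145 × 0.71 × 0.87 × (1 − 0.09) × 0.19 = 0.015486
Normalizing constant Z = 0.02497 + 0.0015276 + 0.015486 = 0.041984.
P(Neocetus | evidence) = 0.0015276 / 0.041984 ≈ 0.036.

0.036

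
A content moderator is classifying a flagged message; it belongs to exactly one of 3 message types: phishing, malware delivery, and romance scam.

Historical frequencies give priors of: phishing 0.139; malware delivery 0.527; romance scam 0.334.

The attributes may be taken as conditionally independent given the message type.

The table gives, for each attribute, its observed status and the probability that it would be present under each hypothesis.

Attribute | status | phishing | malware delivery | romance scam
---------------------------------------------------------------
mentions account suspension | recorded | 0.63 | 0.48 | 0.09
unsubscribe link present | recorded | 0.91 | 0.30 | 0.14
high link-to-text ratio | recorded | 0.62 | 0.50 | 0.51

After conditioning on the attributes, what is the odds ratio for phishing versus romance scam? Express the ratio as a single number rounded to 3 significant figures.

Posterior odds equal prior odds times the likelihood ratio; only the two competing hypotheses matter.
  phishing: 0.139 × 0.63 × 0.91 × 0.62 = 0.049407
  romance scam: 0.334 × 0.09 × 0.14 × 0.51 = 0.0021463
Posterior odds = 0.049407 / 0.0021463 ≈ 23.0.

23.0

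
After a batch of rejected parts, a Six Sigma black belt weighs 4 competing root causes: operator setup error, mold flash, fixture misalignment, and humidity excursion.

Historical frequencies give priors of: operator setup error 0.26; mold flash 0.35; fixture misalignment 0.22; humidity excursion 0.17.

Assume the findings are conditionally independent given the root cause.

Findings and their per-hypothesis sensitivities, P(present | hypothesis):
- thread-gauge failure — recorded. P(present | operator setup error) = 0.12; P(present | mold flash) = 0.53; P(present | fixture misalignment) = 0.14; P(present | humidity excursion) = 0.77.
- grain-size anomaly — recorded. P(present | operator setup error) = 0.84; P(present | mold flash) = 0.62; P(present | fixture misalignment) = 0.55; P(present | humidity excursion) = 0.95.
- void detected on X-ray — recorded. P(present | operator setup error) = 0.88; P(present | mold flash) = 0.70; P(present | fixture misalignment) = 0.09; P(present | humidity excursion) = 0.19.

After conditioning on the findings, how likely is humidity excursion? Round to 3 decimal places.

0.184

Multiply each prior by the joint likelihood of the evidence pattern:
  operator setup error: 0.26 × 0.12 × 0.84 × 0.88 = 0.023063
  mold flash: 0.35 × 0.53 × 0.62 × 0.70 = 0.080507
  fixture misalignment: 0.22 × 0.14 × 0.55 × 0.09 = 0.0015246
  humidity excursion: 0.17 × 0.77 × 0.95 × 0.19 = 0.023627
Marginal likelihood of the evidence = 0.12872.
P(humidity excursion | evidence) = 0.023627 / 0.12872 ≈ 0.184.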